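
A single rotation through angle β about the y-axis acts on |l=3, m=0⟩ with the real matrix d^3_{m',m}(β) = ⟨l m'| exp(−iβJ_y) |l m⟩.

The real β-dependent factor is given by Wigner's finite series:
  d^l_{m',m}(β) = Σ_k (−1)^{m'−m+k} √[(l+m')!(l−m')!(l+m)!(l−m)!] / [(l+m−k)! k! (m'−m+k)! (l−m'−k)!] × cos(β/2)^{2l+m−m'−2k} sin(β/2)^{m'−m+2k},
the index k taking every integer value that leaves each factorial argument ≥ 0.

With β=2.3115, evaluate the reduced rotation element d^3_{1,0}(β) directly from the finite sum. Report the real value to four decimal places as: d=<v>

d^3_{1,0}(β=2.3115) via Wigner's sum:
c=cos(2.3115/2)=0.403232, s=sin(2.3115/2)=0.915098; N=√[24·2·6·6]=41.569219
k: max(0,(0)−(1))=0 … min(3+(0),3−(1))=2
  k=0: (−1)^1·41.5692/(12)·0.4032^5·0.9151^1 = -0.033794
  k=1: (−1)^2·41.5692/(4)·0.4032^3·0.9151^3 = +0.522132
  k=2: (−1)^3·41.5692/(12)·0.4032^1·0.9151^5 = -0.896361
d^3_{1,0}(2.3115) = -0.033794 +0.522132 -0.896361 = -0.408023

d=-0.4080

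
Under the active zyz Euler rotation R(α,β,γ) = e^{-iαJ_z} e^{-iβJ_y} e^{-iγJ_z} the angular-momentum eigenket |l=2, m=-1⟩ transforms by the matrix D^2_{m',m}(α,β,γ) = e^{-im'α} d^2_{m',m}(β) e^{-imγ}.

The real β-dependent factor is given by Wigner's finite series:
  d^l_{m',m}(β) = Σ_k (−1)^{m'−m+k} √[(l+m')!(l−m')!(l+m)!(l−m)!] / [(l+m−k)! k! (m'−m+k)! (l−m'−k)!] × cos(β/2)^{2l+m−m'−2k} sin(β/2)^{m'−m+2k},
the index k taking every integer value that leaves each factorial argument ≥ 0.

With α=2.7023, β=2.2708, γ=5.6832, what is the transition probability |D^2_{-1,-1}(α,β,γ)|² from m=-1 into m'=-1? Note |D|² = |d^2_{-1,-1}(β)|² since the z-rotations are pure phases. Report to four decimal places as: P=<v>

First d^2_{-1,-1}(β=2.2708), then the phase factors e^{-i(-1)α} and e^{-i(-1)γ}:
c=cos(2.2708/2)=0.421770, s=sin(2.2708/2)=0.906703; N=√[1·6·1·6]=6.000000
k: max(0,(-1)−(-1))=0 … min(2+(-1),2−(-1))=1
  k=0: (−1)^0·6.0000/(6)·0.4218^4·0.9067^0 = +0.031645
  k=1: (−1)^1·6.0000/(2)·0.4218^2·0.9067^2 = -0.438735
d^2_{-1,-1}(2.2708) = +0.031645 -0.438735 = -0.407090
|D^2_{-1,-1}|² = |d^2_{-1,-1}(β)|² = (-0.407090)² = 0.165722 (the z-rotation phases have unit modulus)

P=0.1657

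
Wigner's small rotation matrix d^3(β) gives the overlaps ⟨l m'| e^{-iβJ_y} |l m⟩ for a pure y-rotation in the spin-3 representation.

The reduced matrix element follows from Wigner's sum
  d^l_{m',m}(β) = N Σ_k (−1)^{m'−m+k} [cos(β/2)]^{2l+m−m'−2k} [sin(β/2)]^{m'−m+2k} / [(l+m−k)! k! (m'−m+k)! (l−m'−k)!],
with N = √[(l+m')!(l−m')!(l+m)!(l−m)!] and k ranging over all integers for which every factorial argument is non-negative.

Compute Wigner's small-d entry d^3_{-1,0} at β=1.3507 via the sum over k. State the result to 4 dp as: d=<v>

d^3_{-1,0}(β=1.3507) via Wigner's sum:
c=cos(1.3507/2)=0.780488, s=sin(1.3507/2)=0.625171; N=√[2·24·6·6]=41.569219
Admissible k: 1..3 (factorial args all ≥0)
  k=1: (−1)^0·41.5692/(12)·0.7805^5·0.6252^1 = +0.627221
  k=2: (−1)^1·41.5692/(4)·0.7805^3·0.6252^3 = -1.207275
  k=3: (−1)^2·41.5692/(12)·0.7805^1·0.6252^5 = +0.258196
d^3_{-1,0}(1.3507) = +0.627221 -1.207275 +0.258196 = -0.321858

d=-0.3219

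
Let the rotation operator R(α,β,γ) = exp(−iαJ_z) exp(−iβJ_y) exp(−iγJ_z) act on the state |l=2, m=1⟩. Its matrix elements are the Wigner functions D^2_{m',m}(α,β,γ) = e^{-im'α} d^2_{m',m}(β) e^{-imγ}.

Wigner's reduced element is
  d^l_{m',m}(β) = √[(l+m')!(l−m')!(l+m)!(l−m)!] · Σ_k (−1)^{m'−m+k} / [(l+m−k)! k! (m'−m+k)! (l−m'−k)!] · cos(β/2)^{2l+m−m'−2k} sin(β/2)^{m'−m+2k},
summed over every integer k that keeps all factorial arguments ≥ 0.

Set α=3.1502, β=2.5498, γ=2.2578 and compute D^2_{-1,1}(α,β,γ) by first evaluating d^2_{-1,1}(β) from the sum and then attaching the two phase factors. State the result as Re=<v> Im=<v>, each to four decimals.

Re=-0.3789 Im=-0.4701

First d^2_{-1,1}(β=2.5498), then the phase factors e^{-i(-1)α} and e^{-i(1)γ}:
Half-angle: c=0.291597, s=0.956541. N=√(1·6·6·1)=6.000000
The bounds max(0,m−m')=2 and min(l+m,l−m')=3 give 2 terms
  k=2: (−1)^0·6.0000/(2)·0.2916^2·0.9565^2 = +0.233397
  k=3: (−1)^1·6.0000/(6)·0.2916^0·0.9565^4 = -0.837172
d^2_{-1,1}(2.5498) = +0.233397 -0.837172 = -0.603775
D = (-0.999963-0.008607i)·(-0.603775)·(-0.634223-0.773150i) = -0.378896-0.470087i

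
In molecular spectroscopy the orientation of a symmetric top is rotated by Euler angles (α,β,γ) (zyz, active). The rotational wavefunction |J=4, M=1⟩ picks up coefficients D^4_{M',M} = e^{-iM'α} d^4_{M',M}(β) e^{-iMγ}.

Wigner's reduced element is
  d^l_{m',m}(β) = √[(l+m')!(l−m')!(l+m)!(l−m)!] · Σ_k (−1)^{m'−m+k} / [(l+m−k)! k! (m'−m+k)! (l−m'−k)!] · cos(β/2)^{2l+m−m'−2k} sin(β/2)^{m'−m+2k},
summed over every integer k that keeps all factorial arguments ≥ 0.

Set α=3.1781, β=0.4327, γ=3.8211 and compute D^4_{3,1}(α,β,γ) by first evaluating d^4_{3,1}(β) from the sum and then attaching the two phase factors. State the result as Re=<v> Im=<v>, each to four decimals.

Re=0.2057 Im=-0.2072

Split into d^4_{3,1}(β=0.4327) × two z-phases.
c=cos(0.4327/2)=0.976687, s=sin(0.4327/2)=0.214666; N=√[5040·1·120·6]=1904.940944
k: max(0,(1)−(3))=0 … min(4+(1),4−(3))=1
  k=0: (−1)^2·1904.9409/(240)·0.9767^6·0.2147^2 = +0.317491
  k=1: (−1)^3·1904.9409/(144)·0.9767^4·0.2147^4 = -0.025562
d^4_{3,1}(0.4327) = +0.317491 -0.025562 = +0.291929
Phases: e^{-i·(3)·3.1781}=-0.994008+0.109303i, e^{-i·(1)·3.8211}=-0.777882+0.628410i ⇒ D=+0.205674-0.207173i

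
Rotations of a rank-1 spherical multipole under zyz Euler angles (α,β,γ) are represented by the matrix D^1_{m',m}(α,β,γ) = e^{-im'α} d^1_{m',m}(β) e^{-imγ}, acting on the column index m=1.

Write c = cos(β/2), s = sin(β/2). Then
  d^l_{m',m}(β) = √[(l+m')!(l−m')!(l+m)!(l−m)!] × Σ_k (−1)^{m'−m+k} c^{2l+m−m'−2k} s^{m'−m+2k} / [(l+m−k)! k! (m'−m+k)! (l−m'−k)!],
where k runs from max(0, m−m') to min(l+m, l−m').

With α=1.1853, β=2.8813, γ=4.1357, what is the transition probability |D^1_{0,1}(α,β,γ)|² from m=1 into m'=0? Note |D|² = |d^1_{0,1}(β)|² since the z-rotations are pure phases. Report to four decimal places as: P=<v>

First d^1_{0,1}(β=2.8813), then the phase factors e^{-i(0)α} and e^{-i(1)γ}:
Half-angle: c=0.129779, s=0.991543. N=√(1·1·2·1)=1.414214
The bounds max(0,m−m')=1 and min(l+m,l−m')=1 give 1 term
  k=1: (−1)^0·1.4142/(1)·0.1298^1·0.9915^1 = +0.181983
d^1_{0,1}(2.8813) = +0.181983
|D^1_{0,1}|² = |d^1_{0,1}(β)|² = (+0.181983)² = 0.033118 (the z-rotation phases have unit modulus)

P=0.0331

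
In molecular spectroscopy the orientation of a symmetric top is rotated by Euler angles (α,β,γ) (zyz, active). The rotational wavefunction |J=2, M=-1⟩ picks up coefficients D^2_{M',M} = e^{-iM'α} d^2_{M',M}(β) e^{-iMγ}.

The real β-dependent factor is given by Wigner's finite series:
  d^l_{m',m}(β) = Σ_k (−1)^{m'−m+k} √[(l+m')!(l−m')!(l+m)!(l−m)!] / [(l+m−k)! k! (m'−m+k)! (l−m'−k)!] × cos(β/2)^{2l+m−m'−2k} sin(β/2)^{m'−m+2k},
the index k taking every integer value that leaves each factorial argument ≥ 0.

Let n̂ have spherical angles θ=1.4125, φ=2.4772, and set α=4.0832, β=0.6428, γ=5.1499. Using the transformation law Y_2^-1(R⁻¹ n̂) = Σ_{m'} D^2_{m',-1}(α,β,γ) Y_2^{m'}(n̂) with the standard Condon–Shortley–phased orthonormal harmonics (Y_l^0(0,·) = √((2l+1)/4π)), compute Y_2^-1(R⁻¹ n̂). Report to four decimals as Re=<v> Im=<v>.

Need the full column D^2_{m',-1} for m'=−2..2 at α=4.0832, β=0.6428, γ=5.1499.
cos(β/2)=0.948794, sin(β/2)=0.315895
d^2_{-2,-1}: single k=1 term ⇒ +0.539621;  D = +0.394861+0.367799i
d^2_{-1,-1}: k∈[0..1] ⇒ +0.810378 -0.269495 = +0.540883;  D = -0.530977+0.103042i
d^2_{0,-1}: k∈[0..1] ⇒ -0.660898 +0.073262 = -0.587637;  D = -0.248974+0.532286i
d^2_{1,-1}: k∈[0..1] ⇒ +0.269495 -0.009958 = +0.259537;  D = +0.125361+0.227254i
d^2_{2,-1}: single k=0 term ⇒ -0.059818;  D = +0.059350+0.007463i
Y_2^{m'}(θ=1.4125,φ=2.4772) and Σ D·Y over m':
  (+0.3949+0.3678i)·(+0.0903+0.3657i)  (-0.5310+0.1030i)·(-0.0947-0.0741i)  (-0.2490+0.5323i)·(-0.2919+0.0000i)  (+0.1254+0.2273i)·(+0.0947-0.0741i)  (+0.0594+0.0075i)·(+0.0903-0.3657i)
Y_2^-1(R⁻¹ n̂) = +0.068531+0.043044i

Re=0.0685 Im=0.0430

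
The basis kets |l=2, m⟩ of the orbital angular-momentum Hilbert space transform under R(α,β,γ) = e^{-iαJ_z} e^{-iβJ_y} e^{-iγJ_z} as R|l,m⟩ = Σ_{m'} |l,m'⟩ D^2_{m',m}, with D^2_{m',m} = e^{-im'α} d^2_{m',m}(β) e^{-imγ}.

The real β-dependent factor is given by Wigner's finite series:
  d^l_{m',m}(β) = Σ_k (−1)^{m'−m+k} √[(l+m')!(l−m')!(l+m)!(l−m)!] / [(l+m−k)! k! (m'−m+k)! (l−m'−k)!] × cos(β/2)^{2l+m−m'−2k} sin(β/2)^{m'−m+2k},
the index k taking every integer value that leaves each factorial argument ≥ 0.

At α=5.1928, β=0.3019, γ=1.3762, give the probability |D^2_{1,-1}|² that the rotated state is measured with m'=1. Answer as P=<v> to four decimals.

P=0.0043

D^2_{1,-1}(5.1928,0.3019,1.3762) = e^{-i·1·5.1928}·d^2_{1,-1}(0.3019)·e^{-i·-1·1.3762}. Compute d first:
Half-angle: c=0.988629, s=0.150377. N=√(6·1·1·6)=6.000000
k: max(0,(-1)−(1))=0 … min(2+(-1),2−(1))=1
  k=0: (−1)^2·6.0000/(2)·0.9886^2·0.1504^2 = +0.066306
  k=1: (−1)^3·6.0000/(6)·0.9886^0·0.1504^4 = -0.000511
d^2_{1,-1}(0.3019) = +0.066306 -0.000511 = +0.065795
|D^2_{1,-1}|² = |d^2_{1,-1}(β)|² = (+0.065795)² = 0.004329 (the z-rotation phases have unit modulus)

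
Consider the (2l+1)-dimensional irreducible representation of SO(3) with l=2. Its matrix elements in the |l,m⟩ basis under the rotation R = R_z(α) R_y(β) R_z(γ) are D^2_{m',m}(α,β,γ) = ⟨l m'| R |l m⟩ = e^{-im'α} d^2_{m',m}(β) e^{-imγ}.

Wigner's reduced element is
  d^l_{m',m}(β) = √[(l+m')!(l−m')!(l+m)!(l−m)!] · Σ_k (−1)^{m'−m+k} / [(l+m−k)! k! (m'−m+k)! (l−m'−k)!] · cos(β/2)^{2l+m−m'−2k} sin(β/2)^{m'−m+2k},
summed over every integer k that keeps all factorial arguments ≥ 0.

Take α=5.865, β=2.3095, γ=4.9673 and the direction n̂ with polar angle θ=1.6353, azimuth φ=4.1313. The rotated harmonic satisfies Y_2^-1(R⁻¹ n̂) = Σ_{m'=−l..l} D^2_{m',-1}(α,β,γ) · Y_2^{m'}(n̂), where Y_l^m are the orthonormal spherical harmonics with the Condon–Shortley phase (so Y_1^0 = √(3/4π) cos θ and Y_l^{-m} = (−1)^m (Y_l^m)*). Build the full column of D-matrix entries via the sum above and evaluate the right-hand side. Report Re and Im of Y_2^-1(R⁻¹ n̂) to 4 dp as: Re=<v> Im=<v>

Re=-0.0585 Im=-0.0057

Need the full column D^2_{m',-1} for m'=−2..2 at α=5.865, β=2.3095, γ=4.9673.
cos(β/2)=0.404147, sin(β/2)=0.914694
d^2_{-2,-1}: single k=1 term ⇒ +0.120760;  D = -0.066327-0.100915i
d^2_{-1,-1}: k∈[0..1] ⇒ +0.026678 -0.409970 = -0.383292;  D = +0.062304+0.378194i
d^2_{0,-1}: k∈[0..1] ⇒ -0.147901 +0.757605 = +0.609704;  D = +0.153743-0.590002i
d^2_{1,-1}: k∈[0..1] ⇒ +0.409970 -0.700008 = -0.290038;  D = -0.180813+0.226780i
d^2_{2,-1}: single k=0 term ⇒ -0.618582;  D = -0.548817+0.285382i
Y_2^{m'}(θ=1.6353,φ=4.1313) and Σ D·Y over m':
  (-0.0663-0.1009i)·(-0.1528-0.3530i)  (+0.0623+0.3782i)·(+0.0273-0.0415i)  (+0.1537-0.5900i)·(-0.3115+0.0000i)  (-0.1808+0.2268i)·(-0.0273-0.0415i)  (-0.5488+0.2854i)·(-0.1528+0.3530i)
Y_2^-1(R⁻¹ n̂) = -0.058464-0.005699i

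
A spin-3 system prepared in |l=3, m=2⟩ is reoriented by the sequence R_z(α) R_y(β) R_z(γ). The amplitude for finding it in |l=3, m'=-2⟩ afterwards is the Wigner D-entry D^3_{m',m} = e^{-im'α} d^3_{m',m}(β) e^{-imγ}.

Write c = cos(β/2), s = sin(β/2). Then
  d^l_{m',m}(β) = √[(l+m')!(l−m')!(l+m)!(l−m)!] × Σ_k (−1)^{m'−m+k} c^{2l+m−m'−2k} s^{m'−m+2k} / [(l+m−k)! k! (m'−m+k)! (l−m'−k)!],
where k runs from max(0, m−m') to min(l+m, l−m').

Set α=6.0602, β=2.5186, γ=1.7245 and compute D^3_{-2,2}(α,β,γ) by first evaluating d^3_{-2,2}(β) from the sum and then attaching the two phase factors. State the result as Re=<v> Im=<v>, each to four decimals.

Split into d^3_{-2,2}(β=2.5186) × two z-phases.
Half-angle: c=0.306483, s=0.951876. N=√(1·120·120·1)=120.000000
Admissible k: 4..5 (factorial args all ≥0)
  k=4: (−1)^0·120.0000/(24)·0.3065^2·0.9519^4 = +0.385572
  k=5: (−1)^1·120.0000/(120)·0.3065^0·0.9519^6 = -0.743845
d^3_{-2,2}(2.5186) = +0.385572 -0.743845 = -0.358273
Attach z-rotation phases: D = e^{-i(-2)(6.0602)}·(-0.358273)·e^{-i(2)(1.7245)} = +0.261318-0.245097i

Re=0.2613 Im=-0.2451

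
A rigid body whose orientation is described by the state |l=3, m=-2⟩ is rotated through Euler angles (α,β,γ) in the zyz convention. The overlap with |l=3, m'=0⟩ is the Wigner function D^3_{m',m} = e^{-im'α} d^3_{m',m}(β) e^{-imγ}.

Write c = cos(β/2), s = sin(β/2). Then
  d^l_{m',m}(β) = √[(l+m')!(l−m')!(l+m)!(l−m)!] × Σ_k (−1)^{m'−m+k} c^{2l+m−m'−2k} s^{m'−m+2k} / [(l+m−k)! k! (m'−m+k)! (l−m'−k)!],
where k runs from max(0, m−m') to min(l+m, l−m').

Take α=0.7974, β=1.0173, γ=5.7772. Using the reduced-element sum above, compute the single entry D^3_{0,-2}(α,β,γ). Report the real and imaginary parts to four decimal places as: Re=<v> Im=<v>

Split into d^3_{0,-2}(β=1.0173) × two z-phases.
With c≡cos(β/2)=0.873403 and s≡sin(β/2)=0.486999, N=[6·6·1·120]^{1/2}=65.726707
Admissible k: 0..1 (factorial args all ≥0)
  k=0: (−1)^2·65.7267/(12)·0.8734^4·0.4870^2 = +0.755917
  k=1: (−1)^3·65.7267/(12)·0.8734^2·0.4870^4 = -0.235018
d^3_{0,-2}(1.0173) = +0.755917 -0.235018 = +0.520900
D = (+1.000000+0.000000i)·(+0.520900)·(+0.530191-0.847878i) = +0.276176-0.441659i

Re=0.2762 Im=-0.4417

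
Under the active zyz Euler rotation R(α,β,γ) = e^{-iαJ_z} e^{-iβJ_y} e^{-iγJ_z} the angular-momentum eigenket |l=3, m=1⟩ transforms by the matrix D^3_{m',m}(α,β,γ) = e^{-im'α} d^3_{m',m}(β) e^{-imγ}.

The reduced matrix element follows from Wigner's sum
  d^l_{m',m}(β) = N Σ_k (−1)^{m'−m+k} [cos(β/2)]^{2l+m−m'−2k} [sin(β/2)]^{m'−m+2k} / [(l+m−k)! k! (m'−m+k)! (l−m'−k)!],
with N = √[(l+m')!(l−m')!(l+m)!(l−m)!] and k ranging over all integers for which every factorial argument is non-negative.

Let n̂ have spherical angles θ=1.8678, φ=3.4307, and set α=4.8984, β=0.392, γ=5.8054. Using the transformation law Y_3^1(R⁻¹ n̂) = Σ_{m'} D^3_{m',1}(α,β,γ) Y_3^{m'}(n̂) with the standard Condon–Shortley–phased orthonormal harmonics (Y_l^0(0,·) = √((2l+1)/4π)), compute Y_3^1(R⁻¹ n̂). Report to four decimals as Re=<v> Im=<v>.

Re=0.1454 Im=-0.1770

Need the full column D^3_{m',1} for m'=−3..3 at α=4.8984, β=0.392, γ=5.8054.
cos(β/2)=0.980853, sin(β/2)=0.194747
d^3_{-3,1}: single k=4 term ⇒ +0.005360;  D = -0.004611+0.002732i
d^3_{-2,1}: k∈[3..4] ⇒ +0.044082 -0.000869 = +0.043213;  D = -0.028526-0.032459i
d^3_{-1,1}: k∈[2..4] ⇒ +0.210626 -0.011071 +0.000055 = +0.199609;  D = +0.122982-0.157224i
d^3_{0,1}: k∈[1..3] ⇒ +0.612467 -0.072434 +0.000952 = +0.540986;  D = +0.480404+0.248753i
d^3_{1,1}: k∈[0..2] ⇒ +0.890481 -0.280834 +0.008303 = +0.617950;  D = -0.177755+0.591832i
d^3_{2,1}: k∈[0..1] ⇒ -0.559104 +0.044082 = -0.515022;  D = +0.512144+0.054369i
d^3_{3,1}: single k=0 term ⇒ +0.135958;  D = -0.010899-0.135521i
Y_3^{m'}(θ=1.8678,φ=3.4307) and Σ D·Y over m':
  (-0.0046+0.0027i)·(-0.2360+0.2782i)  (-0.0285-0.0325i)·(-0.2290+0.1495i)  (+0.1230-0.1572i)·(+0.1694-0.0504i)  (+0.4804+0.2488i)·(+0.2809+0.0000i)  (-0.1778+0.5918i)·(-0.1694-0.0504i)  (+0.5121+0.0544i)·(-0.2290-0.1495i)  (-0.0109-0.1355i)·(+0.2360+0.2782i)
Y_3^1(R⁻¹ n̂) = +0.145432-0.176999i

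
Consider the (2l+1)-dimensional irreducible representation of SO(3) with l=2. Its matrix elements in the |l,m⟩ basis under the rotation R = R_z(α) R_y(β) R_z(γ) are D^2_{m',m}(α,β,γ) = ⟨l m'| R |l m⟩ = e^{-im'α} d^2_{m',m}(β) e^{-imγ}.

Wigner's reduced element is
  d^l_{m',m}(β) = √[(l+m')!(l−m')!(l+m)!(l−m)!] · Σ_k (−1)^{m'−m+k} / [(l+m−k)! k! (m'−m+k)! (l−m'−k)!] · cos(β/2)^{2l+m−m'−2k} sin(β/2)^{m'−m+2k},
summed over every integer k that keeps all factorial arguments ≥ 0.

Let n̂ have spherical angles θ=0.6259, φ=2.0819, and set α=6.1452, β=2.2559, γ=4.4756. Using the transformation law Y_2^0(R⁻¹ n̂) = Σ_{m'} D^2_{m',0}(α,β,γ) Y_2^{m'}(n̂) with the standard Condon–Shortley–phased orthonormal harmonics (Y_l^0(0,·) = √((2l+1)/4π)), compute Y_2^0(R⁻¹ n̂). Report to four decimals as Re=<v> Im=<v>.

Need the full column D^2_{m',0} for m'=−2..2 at α=6.1452, β=2.2559, γ=4.4756.
cos(β/2)=0.428513, sin(β/2)=0.903536
d^2_{-2,0}: single k=2 term ⇒ +0.367193;  D = +0.353299-0.100053i
d^2_{-1,0}: k∈[1..2] ⇒ +0.174146 -0.774240 = -0.600094;  D = -0.594390+0.082542i
d^2_{0,0}: k∈[0..2] ⇒ +0.033718 -0.599623 +0.666471 = +0.100565;  D = +0.100565+0.000000i
d^2_{1,0}: k∈[0..1] ⇒ -0.174146 +0.774240 = +0.600094;  D = +0.594390+0.082542i
d^2_{2,0}: single k=0 term ⇒ +0.367193;  D = +0.353299+0.100053i
Y_2^{m'}(θ=0.6259,φ=2.0819) and Σ D·Y over m':
  (+0.3533-0.1001i)·(-0.0691+0.1131i)  (-0.5944+0.0825i)·(-0.1794-0.3199i)  (+0.1006+0.0000i)·(+0.3061+0.0000i)  (+0.5944+0.0825i)·(+0.1794-0.3199i)  (+0.3533+0.1001i)·(-0.0691-0.1131i)
Y_2^0(R⁻¹ n̂) = +0.270658+0.000000i

Re=0.2707 Im=0.0000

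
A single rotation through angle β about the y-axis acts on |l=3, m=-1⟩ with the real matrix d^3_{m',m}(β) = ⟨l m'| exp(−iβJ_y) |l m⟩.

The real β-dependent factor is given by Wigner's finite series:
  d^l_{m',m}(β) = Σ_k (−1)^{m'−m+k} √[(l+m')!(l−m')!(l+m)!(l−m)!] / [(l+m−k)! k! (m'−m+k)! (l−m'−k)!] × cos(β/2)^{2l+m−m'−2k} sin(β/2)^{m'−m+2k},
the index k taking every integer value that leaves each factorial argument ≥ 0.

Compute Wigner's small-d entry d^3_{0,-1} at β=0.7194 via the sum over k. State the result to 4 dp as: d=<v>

d=-0.5219

d^3_{0,-1}(β=0.7194) via Wigner's sum:
Half-angle: c=0.936002, s=0.351993. N=√(6·6·2·24)=41.569219
k: max(0,(-1)−(0))=0 … min(3+(-1),3−(0))=2
  k=0: (−1)^1·41.5692/(12)·0.9360^5·0.3520^1 = -0.876012
  k=1: (−1)^2·41.5692/(4)·0.9360^3·0.3520^3 = +0.371661
  k=2: (−1)^3·41.5692/(12)·0.9360^1·0.3520^5 = -0.017520
d^3_{0,-1}(0.7194) = -0.876012 +0.371661 -0.017520 = -0.521872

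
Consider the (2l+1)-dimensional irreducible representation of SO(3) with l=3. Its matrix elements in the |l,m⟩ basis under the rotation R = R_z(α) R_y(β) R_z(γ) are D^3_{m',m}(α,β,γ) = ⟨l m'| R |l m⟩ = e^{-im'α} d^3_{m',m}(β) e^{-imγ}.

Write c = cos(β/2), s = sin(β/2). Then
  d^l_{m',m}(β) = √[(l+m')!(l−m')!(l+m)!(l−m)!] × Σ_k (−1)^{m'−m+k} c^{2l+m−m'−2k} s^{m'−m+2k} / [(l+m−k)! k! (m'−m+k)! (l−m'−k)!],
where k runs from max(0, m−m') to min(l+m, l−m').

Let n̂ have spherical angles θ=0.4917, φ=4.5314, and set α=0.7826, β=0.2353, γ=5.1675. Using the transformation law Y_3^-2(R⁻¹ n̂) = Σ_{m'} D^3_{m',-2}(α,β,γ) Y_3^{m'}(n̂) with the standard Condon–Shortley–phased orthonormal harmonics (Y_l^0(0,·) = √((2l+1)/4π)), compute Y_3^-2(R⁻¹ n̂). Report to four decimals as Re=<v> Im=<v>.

Need the full column D^3_{m',-2} for m'=−3..3 at α=0.7826, β=0.2353, γ=5.1675.
cos(β/2)=0.993087, sin(β/2)=0.117379
d^3_{-3,-2}: single k=1 term ⇒ +0.277717;  D = +0.275837+0.032261i
d^3_{-2,-2}: k∈[0..1] ⇒ +0.959234 -0.067004 = +0.892230;  D = +0.701466-0.551380i
d^3_{-1,-2}: k∈[0..1] ⇒ -0.358531 +0.010018 = -0.348513;  D = -0.042422+0.345922i
d^3_{0,-2}: k∈[0..1] ⇒ +0.073399 -0.001025 = +0.072373;  D = -0.044406-0.057149i
d^3_{1,-2}: k∈[0..1] ⇒ -0.010018 +0.000070 = -0.009948;  D = +0.009867+0.001266i
d^3_{2,-2}: k∈[0..1] ⇒ +0.000936 -0.000003 = +0.000933;  D = -0.000740+0.000569i
d^3_{3,-2}: single k=0 term ⇒ -0.000054;  D = +0.000007-0.000054i
Y_3^{m'}(θ=0.4917,φ=4.5314) and Σ D·Y over m':
  (+0.2758+0.0323i)·(+0.0227-0.0376i)  (+0.7015-0.5514i)·(-0.1878-0.0711i)  (-0.0424+0.3459i)·(-0.0793+0.4331i)  (-0.0444-0.0571i)·(+0.2913+0.0000i)  (+0.0099+0.0013i)·(+0.0793+0.4331i)  (-0.0007+0.0006i)·(-0.1878+0.0711i)  (+0.0000-0.0001i)·(-0.0227-0.0376i)
Y_3^-2(R⁻¹ n̂) = -0.322532-0.014190i

Re=-0.3225 Im=-0.0142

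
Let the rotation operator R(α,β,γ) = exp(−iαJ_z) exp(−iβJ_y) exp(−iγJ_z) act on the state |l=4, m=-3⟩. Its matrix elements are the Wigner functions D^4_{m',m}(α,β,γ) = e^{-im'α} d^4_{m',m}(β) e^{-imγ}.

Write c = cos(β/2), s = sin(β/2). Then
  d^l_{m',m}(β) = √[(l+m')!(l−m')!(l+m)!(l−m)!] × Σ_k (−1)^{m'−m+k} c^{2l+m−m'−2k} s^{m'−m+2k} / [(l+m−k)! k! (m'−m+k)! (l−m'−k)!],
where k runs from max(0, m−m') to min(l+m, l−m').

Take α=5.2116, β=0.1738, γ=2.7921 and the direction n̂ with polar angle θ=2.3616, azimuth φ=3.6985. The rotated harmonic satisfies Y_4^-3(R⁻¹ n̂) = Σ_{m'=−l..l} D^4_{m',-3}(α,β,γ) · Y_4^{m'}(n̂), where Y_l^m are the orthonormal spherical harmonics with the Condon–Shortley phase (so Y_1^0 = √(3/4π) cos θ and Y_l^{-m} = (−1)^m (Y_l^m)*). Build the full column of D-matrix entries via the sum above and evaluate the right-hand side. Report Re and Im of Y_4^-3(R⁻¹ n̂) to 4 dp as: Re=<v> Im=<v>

Re=-0.3206 Im=0.0523

Need the full column D^4_{m',-3} for m'=−4..4 at α=5.2116, β=0.1738, γ=2.7921.
cos(β/2)=0.996227, sin(β/2)=0.086791
d^4_{-4,-3}: single k=1 term ⇒ +0.239070;  D = -0.139380-0.194236i
d^4_{-3,-3}: k∈[0..1] ⇒ +0.970208 -0.051546 = +0.918663;  D = +0.398887-0.827544i
d^4_{-2,-3}: k∈[0..1] ⇒ -0.316260 +0.007201 = -0.309059;  D = -0.308672+0.015464i
d^4_{-1,-3}: k∈[0..1] ⇒ +0.058447 -0.000739 = +0.057708;  D = +0.030127+0.049220i
d^4_{0,-3}: k∈[0..1] ⇒ -0.007591 +0.000058 = -0.007533;  D = +0.003758-0.006529i
d^4_{1,-3}: k∈[0..1] ⇒ +0.000739 -0.000003 = +0.000736;  D = -0.000736-0.000017i
d^4_{2,-3}: k∈[0..1] ⇒ -0.000055 +0.000000 = -0.000055;  D = +0.000025+0.000048i
d^4_{3,-3}: k∈[0..1] ⇒ +0.000003 -0.000000 = +0.000003;  D = +0.000002-0.000002i
d^4_{4,-3}: single k=0 term ⇒ -0.000000;  D = -0.000000-0.000000i
Y_4^{m'}(θ=2.3616,φ=3.6985) and Σ D·Y over m':
  (-0.1394-0.1942i)·(-0.0661-0.0857i)  (+0.3989-0.8275i)·(-0.0309-0.3080i)  (-0.3087+0.0155i)·(+0.1853-0.3768i)  (+0.0301+0.0492i)·(+0.1080-0.0672i)  (+0.0038-0.0065i)·(-0.3408+0.0000i)  (-0.0007-0.0000i)·(-0.1080-0.0672i)  (+0.0000+0.0000i)·(+0.1853+0.3768i)  (+0.0000-0.0000i)·(+0.0309-0.3080i)  (-0.0000-0.0000i)·(-0.0661+0.0857i)
Y_4^-3(R⁻¹ n̂) = -0.320632+0.052253i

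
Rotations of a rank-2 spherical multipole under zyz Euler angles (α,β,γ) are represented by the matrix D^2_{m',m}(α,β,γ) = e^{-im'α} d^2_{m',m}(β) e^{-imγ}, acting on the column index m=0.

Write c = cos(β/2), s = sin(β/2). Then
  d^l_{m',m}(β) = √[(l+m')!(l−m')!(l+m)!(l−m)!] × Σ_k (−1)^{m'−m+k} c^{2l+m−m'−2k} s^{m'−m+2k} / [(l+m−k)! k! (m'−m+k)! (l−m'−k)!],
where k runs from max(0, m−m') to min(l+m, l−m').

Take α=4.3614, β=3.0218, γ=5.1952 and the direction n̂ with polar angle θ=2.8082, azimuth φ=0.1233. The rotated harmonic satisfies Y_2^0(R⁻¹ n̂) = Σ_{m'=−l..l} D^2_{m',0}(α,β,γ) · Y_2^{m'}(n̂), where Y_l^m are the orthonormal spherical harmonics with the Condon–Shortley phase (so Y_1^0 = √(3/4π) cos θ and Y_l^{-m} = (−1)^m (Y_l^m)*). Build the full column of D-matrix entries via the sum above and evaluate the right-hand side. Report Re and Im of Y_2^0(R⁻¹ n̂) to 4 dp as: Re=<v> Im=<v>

Need the full column D^2_{m',0} for m'=−2..2 at α=4.3614, β=3.0218, γ=5.1952.
cos(β/2)=0.059861, sin(β/2)=0.998207
d^2_{-2,0}: single k=2 term ⇒ +0.008746;  D = -0.006678+0.005647i
d^2_{-1,0}: k∈[1..2] ⇒ +0.000524 -0.145840 = -0.145316;  D = +0.049963+0.136456i
d^2_{0,0}: k∈[0..2] ⇒ +0.000013 -0.014282 +0.992846 = +0.978577;  D = +0.978577+0.000000i
d^2_{1,0}: k∈[0..1] ⇒ -0.000524 +0.145840 = +0.145316;  D = -0.049963+0.136456i
d^2_{2,0}: single k=0 term ⇒ +0.008746;  D = -0.006678-0.005647i
Y_2^{m'}(θ=2.8082,φ=0.1233) and Σ D·Y over m':
  (-0.0067+0.0056i)·(+0.0401-0.0101i)  (+0.0500+0.1365i)·(-0.2371+0.0294i)  (+0.9786+0.0000i)·(+0.5295+0.0000i)  (-0.0500+0.1365i)·(+0.2371+0.0294i)  (-0.0067-0.0056i)·(+0.0401+0.0101i)
Y_2^0(R⁻¹ n̂) = +0.485981-0.000000i

Re=0.4860 Im=0.0000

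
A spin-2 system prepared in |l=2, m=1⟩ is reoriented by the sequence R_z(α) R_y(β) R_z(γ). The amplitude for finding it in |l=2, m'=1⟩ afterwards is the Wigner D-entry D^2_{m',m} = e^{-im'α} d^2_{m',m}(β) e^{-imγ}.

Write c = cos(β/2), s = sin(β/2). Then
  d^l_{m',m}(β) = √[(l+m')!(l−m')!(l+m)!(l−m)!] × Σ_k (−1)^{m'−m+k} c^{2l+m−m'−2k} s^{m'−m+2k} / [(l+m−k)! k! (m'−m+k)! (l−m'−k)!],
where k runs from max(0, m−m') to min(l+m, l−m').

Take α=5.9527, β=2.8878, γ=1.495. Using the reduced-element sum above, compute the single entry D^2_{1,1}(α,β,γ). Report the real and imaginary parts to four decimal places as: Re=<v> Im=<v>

Re=-0.0186 Im=0.0432

Split into d^2_{1,1}(β=2.8878) × two z-phases.
With c≡cos(β/2)=0.126556 and s≡sin(β/2)=0.991959, N=[6·1·6·1]^{1/2}=6.000000
Admissible k: 0..1 (factorial args all ≥0)
  k=0: (−1)^0·6.0000/(6)·0.1266^4·0.9920^0 = +0.000257
  k=1: (−1)^1·6.0000/(2)·0.1266^2·0.9920^2 = -0.047280
d^2_{1,1}(2.8878) = +0.000257 -0.047280 = -0.047023
Phases: e^{-i·(1)·5.9527}=+0.945885+0.324502i, e^{-i·(1)·1.495}=+0.075724-0.997129i ⇒ D=-0.018583+0.043195i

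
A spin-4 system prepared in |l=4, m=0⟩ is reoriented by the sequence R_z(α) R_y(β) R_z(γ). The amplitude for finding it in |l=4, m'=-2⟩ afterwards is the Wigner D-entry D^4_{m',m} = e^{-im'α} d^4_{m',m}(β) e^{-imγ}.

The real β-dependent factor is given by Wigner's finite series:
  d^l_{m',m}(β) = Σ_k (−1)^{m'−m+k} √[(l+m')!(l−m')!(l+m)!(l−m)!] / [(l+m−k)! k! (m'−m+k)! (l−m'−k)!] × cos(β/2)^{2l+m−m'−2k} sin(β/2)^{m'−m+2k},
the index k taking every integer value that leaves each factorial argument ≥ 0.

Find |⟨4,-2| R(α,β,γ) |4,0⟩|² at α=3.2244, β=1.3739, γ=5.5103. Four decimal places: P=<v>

Split into d^4_{-2,0}(β=1.3739) × two z-phases.
With c≡cos(β/2)=0.773184 and s≡sin(β/2)=0.634182, N=[2·720·24·24]^{1/2}=910.735966
k: max(0,(0)−(-2))=2 … min(4+(0),4−(-2))=4
  k=2: (−1)^0·910.7360/(96)·0.7732^6·0.6342^2 = +0.815165
  k=3: (−1)^1·910.7360/(36)·0.7732^4·0.6342^4 = -1.462435
  k=4: (−1)^2·910.7360/(96)·0.7732^2·0.6342^6 = +0.368952
d^4_{-2,0}(1.3739) = +0.815165 -1.462435 +0.368952 = -0.278318
|D^4_{-2,0}|² = |d^4_{-2,0}(β)|² = (-0.278318)² = 0.077461 (the z-rotation phases have unit modulus)

P=0.0775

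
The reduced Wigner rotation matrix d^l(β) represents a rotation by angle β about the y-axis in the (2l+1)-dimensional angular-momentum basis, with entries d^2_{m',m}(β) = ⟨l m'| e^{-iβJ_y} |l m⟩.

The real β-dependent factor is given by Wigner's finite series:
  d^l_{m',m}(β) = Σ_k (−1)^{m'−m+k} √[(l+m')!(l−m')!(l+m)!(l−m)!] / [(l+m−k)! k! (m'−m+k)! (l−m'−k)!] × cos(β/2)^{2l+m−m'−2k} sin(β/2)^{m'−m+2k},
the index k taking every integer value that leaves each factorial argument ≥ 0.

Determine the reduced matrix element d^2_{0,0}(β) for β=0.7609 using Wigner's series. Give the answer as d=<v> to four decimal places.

d^2_{0,0}(β=0.7609) via Wigner's sum:
Half-angle: c=0.928498, s=0.371338. N=√(2·2·2·2)=4.000000
Admissible k: 0..2 (factorial args all ≥0)
  k=0: (−1)^0·4.0000/(4)·0.9285^4·0.3713^0 = +0.743230
  k=1: (−1)^1·4.0000/(1)·0.9285^2·0.3713^2 = -0.475512
  k=2: (−1)^2·4.0000/(4)·0.9285^0·0.3713^4 = +0.019014
d^2_{0,0}(0.7609) = +0.743230 -0.475512 +0.019014 = +0.286733

d=0.2867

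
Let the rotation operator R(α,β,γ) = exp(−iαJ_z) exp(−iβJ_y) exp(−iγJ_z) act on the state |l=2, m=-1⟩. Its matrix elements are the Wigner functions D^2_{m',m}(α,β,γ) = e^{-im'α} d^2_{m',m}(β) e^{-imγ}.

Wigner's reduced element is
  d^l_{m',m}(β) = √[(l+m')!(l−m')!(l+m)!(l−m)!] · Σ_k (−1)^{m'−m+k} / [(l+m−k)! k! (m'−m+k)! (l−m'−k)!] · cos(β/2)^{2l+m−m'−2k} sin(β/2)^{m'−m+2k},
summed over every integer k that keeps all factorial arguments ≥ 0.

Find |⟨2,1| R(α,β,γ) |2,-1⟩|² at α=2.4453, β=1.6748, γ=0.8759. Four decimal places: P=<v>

D^2_{1,-1}(2.4453,1.6748,0.8759) = e^{-i·1·2.4453}·d^2_{1,-1}(1.6748)·e^{-i·-1·0.8759}. Compute d first:
Half-angle: c=0.669397, s=0.742905. N=√(6·1·1·6)=6.000000
The bounds max(0,m−m')=0 and min(l+m,l−m')=1 give 2 terms
  k=0: (−1)^2·6.0000/(2)·0.6694^2·0.7429^2 = +0.741917
  k=1: (−1)^3·6.0000/(6)·0.6694^0·0.7429^4 = -0.304603
d^2_{1,-1}(1.6748) = +0.741917 -0.304603 = +0.437314
|D^2_{1,-1}|² = |d^2_{1,-1}(β)|² = (+0.437314)² = 0.191244 (the z-rotation phases have unit modulus)

P=0.1912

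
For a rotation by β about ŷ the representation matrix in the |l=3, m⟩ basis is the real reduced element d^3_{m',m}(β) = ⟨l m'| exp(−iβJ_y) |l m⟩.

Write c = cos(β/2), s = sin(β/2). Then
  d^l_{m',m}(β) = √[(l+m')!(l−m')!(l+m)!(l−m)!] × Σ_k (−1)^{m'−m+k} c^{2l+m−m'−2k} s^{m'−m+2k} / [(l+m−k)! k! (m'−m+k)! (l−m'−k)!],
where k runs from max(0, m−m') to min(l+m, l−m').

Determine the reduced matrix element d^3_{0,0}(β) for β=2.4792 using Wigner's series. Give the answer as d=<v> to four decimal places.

d^3_{0,0}(β=2.4792) via Wigner's sum:
c=cos(2.4792/2)=0.325175, s=sin(2.4792/2)=0.945654; N=√[6·6·6·6]=36.000000
The bounds max(0,m−m')=0 and min(l+m,l−m')=3 give 4 terms
  k=0: (−1)^0·36.0000/(36)·0.3252^6·0.9457^0 = +0.001182
  k=1: (−1)^1·36.0000/(4)·0.3252^4·0.9457^2 = -0.089986
  k=2: (−1)^2·36.0000/(4)·0.3252^2·0.9457^4 = +0.761035
  k=3: (−1)^3·36.0000/(36)·0.3252^0·0.9457^6 = -0.715144
d^3_{0,0}(2.4792) = +0.001182 -0.089986 +0.761035 -0.715144 = -0.042912

d=-0.0429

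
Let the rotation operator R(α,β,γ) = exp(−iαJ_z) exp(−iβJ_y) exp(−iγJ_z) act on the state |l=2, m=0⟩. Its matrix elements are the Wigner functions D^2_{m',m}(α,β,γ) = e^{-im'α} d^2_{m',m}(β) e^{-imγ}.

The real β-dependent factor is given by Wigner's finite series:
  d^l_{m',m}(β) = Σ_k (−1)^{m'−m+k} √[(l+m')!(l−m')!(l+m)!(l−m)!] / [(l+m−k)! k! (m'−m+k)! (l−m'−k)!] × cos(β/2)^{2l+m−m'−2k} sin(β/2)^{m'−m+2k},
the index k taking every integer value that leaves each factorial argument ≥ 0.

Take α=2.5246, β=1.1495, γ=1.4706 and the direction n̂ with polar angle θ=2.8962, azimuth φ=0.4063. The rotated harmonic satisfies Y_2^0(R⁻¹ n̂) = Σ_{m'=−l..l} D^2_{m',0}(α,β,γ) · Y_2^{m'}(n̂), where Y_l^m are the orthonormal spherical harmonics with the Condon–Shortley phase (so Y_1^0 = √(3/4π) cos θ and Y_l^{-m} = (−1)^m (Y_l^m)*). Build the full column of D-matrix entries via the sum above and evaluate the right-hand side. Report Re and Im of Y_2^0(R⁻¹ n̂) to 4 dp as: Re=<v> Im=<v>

Re=-0.0673 Im=0.0000

Need the full column D^2_{m',0} for m'=−2..2 at α=2.5246, β=1.1495, γ=1.4706.
cos(β/2)=0.839328, sin(β/2)=0.543625
d^2_{-2,0}: single k=2 term ⇒ +0.509962;  D = +0.168532-0.481309i
d^2_{-1,0}: k∈[1..2] ⇒ +0.787355 -0.330298 = +0.457057;  D = -0.372786+0.264446i
d^2_{0,0}: k∈[0..2] ⇒ +0.496281 -0.832765 +0.087337 = -0.249147;  D = -0.249147+0.000000i
d^2_{1,0}: k∈[0..1] ⇒ -0.787355 +0.330298 = -0.457057;  D = +0.372786+0.264446i
d^2_{2,0}: single k=0 term ⇒ +0.509962;  D = +0.168532+0.481309i
Y_2^{m'}(θ=2.8962,φ=0.4063) and Σ D·Y over m':
  (+0.1685-0.4813i)·(+0.0157-0.0166i)  (-0.3728+0.2644i)·(-0.1672+0.0720i)  (-0.2491+0.0000i)·(+0.5749+0.0000i)  (+0.3728+0.2644i)·(+0.1672+0.0720i)  (+0.1685+0.4813i)·(+0.0157+0.0166i)
Y_2^0(R⁻¹ n̂) = -0.067263-0.000000i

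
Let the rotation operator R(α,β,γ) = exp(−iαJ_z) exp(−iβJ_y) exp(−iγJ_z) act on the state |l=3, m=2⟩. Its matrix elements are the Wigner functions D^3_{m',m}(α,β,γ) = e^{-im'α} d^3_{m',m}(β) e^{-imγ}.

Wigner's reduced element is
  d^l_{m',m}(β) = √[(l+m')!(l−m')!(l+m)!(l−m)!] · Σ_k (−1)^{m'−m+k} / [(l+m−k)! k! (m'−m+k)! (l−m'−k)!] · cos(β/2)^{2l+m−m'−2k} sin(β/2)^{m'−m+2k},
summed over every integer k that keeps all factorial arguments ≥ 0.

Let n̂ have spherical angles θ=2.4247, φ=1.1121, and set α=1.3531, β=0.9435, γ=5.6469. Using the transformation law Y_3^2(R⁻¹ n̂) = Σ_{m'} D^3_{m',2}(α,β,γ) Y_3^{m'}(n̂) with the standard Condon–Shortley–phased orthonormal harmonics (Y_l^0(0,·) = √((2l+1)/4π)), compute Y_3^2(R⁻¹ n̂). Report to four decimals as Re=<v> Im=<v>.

Need the full column D^3_{m',2} for m'=−3..3 at α=1.3531, β=0.9435, γ=5.6469.
cos(β/2)=0.890774, sin(β/2)=0.454446
d^3_{-3,2}: single k=5 term ⇒ +0.042292;  D = +0.024555-0.034433i
d^3_{-2,2}: k∈[4..5] ⇒ +0.169213 -0.008808 = +0.160405;  D = -0.107401-0.119142i
d^3_{-1,2}: k∈[3..4] ⇒ +0.419546 -0.054598 = +0.364948;  D = -0.317445+0.180042i
d^3_{0,2}: k∈[2..3] ⇒ +0.712190 -0.185364 = +0.526826;  D = +0.154795+0.503572i
d^3_{1,2}: k∈[1..2] ⇒ +0.805973 -0.419546 = +0.386427;  D = +0.385175-0.031085i
d^3_{2,2}: k∈[0..1] ⇒ +0.499581 -0.650137 = -0.150556;  D = -0.020587+0.149142i
d^3_{3,2}: single k=0 term ⇒ -0.624304;  D = +0.585406+0.216922i
Y_3^{m'}(θ=2.4247,φ=1.1121) and Σ D·Y over m':
  (+0.0246-0.0344i)·(-0.1161+0.0229i)  (-0.1074-0.1191i)·(+0.2022+0.2641i)  (-0.3174+0.1800i)·(+0.1731-0.3506i)  (+0.1548+0.5036i)·(+0.0446+0.0000i)  (+0.3852-0.0311i)·(-0.1731-0.3506i)  (-0.0206+0.1491i)·(+0.2022-0.2641i)  (+0.5854+0.2169i)·(+0.1161+0.0229i)
Y_3^2(R⁻¹ n̂) = +0.043395+0.061558i

Re=0.0434 Im=0.0616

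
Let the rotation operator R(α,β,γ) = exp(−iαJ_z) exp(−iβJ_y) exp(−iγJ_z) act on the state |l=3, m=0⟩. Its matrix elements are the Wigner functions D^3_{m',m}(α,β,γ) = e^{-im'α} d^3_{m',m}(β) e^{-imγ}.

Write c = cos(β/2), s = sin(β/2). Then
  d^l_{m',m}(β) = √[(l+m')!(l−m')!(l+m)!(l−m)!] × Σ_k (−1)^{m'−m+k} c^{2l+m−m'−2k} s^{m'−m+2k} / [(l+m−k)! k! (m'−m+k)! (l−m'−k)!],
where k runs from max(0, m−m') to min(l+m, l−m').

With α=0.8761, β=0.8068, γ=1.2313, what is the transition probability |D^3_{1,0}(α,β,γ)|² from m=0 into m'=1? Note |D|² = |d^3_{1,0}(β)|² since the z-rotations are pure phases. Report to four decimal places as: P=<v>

P=0.1897

First d^3_{1,0}(β=0.8068), then the phase factors e^{-i(1)α} and e^{-i(0)γ}:
Half-angle: c=0.919732, s=0.392548. N=√(24·2·6·6)=41.569219
k∈{0,1,2} keeps every argument non-negative
  k=0: (−1)^1·41.5692/(12)·0.9197^5·0.3925^1 = -0.894929
  k=1: (−1)^2·41.5692/(4)·0.9197^3·0.3925^3 = +0.489072
  k=2: (−1)^3·41.5692/(12)·0.9197^1·0.3925^5 = -0.029697
d^3_{1,0}(0.8068) = -0.894929 +0.489072 -0.029697 = -0.435555
|D^3_{1,0}|² = |d^3_{1,0}(β)|² = (-0.435555)² = 0.189708 (the z-rotation phases have unit modulus)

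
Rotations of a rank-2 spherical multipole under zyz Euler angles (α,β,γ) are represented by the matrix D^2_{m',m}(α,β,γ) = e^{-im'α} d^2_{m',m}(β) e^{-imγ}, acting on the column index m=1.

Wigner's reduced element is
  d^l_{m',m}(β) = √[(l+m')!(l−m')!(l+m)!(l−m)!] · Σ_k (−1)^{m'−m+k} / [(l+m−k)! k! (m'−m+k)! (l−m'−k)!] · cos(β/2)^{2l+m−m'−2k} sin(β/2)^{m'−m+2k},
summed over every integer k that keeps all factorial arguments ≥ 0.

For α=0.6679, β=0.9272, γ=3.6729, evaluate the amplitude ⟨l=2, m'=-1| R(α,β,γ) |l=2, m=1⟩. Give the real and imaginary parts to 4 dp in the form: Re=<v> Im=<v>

Re=-0.4358 Im=-0.0599

Split into d^2_{-1,1}(β=0.9272) × two z-phases.
Half-angle: c=0.894448, s=0.447171. N=√(1·6·6·1)=6.000000
k: max(0,(1)−(-1))=2 … min(2+(1),2−(-1))=3
  k=2: (−1)^0·6.0000/(2)·0.8944^2·0.4472^2 = +0.479931
  k=3: (−1)^1·6.0000/(6)·0.8944^0·0.4472^4 = -0.039985
d^2_{-1,1}(0.9272) = +0.479931 -0.039985 = +0.439947
D = (+0.785124+0.619339i)·(+0.439947)·(-0.862145+0.506661i) = -0.435849-0.059907i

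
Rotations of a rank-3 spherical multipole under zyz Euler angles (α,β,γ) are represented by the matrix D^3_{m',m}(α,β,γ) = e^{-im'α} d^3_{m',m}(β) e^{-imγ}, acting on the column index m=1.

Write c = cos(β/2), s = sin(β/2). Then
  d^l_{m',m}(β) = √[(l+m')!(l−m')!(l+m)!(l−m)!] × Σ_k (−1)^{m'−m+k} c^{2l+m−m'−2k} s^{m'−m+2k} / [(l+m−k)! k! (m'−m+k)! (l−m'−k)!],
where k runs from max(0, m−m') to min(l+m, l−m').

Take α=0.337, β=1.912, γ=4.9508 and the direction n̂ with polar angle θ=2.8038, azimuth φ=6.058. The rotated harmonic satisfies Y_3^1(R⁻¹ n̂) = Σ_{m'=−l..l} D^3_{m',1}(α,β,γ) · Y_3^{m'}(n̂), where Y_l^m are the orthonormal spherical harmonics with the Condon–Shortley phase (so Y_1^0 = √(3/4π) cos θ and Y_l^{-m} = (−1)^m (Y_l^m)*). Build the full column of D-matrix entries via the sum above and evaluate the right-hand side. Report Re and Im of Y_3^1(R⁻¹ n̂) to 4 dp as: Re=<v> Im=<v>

Re=-0.0792 Im=-0.1611

Need the full column D^3_{m',1} for m'=−3..3 at α=0.337, β=1.912, γ=4.9508.
cos(β/2)=0.576792, sin(β/2)=0.816891
d^3_{-3,1}: single k=4 term ⇒ +0.573774;  D = -0.400489+0.410883i
d^3_{-2,1}: k∈[3..4] ⇒ +0.661577 -0.663498 = -0.001921;  D = +0.000811-0.001742i
d^3_{-1,1}: k∈[2..4] ⇒ +0.443156 -1.185182 +0.297156 = -0.444870;  D = +0.043788-0.442709i
d^3_{0,1}: k∈[1..3] ⇒ +0.180656 -1.087082 +0.726826 = -0.179600;  D = -0.042414-0.174520i
d^3_{1,1}: k∈[0..2] ⇒ +0.036823 -0.590875 +0.888886 = +0.334834;  D = +0.182210+0.280915i
d^3_{2,1}: k∈[0..1] ⇒ -0.164915 +0.661577 = +0.496662;  D = +0.392850+0.303878i
d^3_{3,1}: single k=0 term ⇒ +0.286056;  D = +0.271410+0.090360i
Y_3^{m'}(θ=2.8038,φ=6.058) and Σ D·Y over m':
  (-0.4005+0.4109i)·(+0.0119+0.0095i)  (+0.0008-0.0017i)·(-0.0953-0.0461i)  (+0.0438-0.4427i)·(+0.3603+0.0825i)  (-0.0424-0.1745i)·(-0.5108+0.0000i)  (+0.1822+0.2809i)·(-0.3603+0.0825i)  (+0.3928+0.3039i)·(-0.0953+0.0461i)  (+0.2714+0.0904i)·(-0.0119+0.0095i)
Y_3^1(R⁻¹ n̂) = -0.079193-0.161059i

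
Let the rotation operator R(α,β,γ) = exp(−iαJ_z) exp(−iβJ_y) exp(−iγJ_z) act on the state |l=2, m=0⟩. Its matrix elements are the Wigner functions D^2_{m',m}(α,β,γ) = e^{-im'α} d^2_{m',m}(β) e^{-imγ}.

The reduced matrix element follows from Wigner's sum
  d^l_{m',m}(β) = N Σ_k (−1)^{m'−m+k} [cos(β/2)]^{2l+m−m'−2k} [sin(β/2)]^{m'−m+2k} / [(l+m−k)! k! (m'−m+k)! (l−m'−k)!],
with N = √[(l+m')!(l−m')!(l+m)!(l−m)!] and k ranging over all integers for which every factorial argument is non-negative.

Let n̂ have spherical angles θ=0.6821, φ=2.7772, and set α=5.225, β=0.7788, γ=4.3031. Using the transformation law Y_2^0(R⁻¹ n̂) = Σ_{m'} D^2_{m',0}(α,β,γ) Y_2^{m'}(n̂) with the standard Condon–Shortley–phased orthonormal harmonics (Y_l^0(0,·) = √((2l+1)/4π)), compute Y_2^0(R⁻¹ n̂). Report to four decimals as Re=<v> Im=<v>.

Need the full column D^2_{m',0} for m'=−2..2 at α=5.225, β=0.7788, γ=4.3031.
cos(β/2)=0.925137, sin(β/2)=0.379633
d^2_{-2,0}: single k=2 term ⇒ +0.302146;  D = -0.156786-0.258283i
d^2_{-1,0}: k∈[1..2] ⇒ +0.736306 -0.123987 = +0.612319;  D = +0.300315-0.533616i
d^2_{0,0}: k∈[0..2] ⇒ +0.732528 -0.493402 +0.020771 = +0.259897;  D = +0.259897+0.000000i
d^2_{1,0}: k∈[0..1] ⇒ -0.736306 +0.123987 = -0.612319;  D = -0.300315-0.533616i
d^2_{2,0}: single k=0 term ⇒ +0.302146;  D = -0.156786+0.258283i
Y_2^{m'}(θ=0.6821,φ=2.7772) and Σ D·Y over m':
  (-0.1568-0.2583i)·(+0.1145+0.1022i)  (+0.3003-0.5336i)·(-0.3532-0.1347i)  (+0.2599+0.0000i)·(+0.2547+0.0000i)  (-0.3003-0.5336i)·(+0.3532-0.1347i)  (-0.1568+0.2583i)·(+0.1145-0.1022i)
Y_2^0(R⁻¹ n̂) = -0.272849+0.000000i

Re=-0.2728 Im=0.0000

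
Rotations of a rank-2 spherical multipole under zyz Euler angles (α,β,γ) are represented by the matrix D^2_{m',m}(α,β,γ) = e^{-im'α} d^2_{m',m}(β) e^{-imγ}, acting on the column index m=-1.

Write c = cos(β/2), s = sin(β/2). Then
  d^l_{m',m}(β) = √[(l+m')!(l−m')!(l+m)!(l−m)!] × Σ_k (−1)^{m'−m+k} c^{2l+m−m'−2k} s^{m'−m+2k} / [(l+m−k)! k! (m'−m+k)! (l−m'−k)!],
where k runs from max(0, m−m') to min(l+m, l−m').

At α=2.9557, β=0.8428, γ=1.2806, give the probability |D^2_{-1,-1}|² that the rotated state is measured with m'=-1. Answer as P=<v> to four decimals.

P=0.0759

D^2_{-1,-1}(2.9557,0.8428,1.2806) = e^{-i·-1·2.9557}·d^2_{-1,-1}(0.8428)·e^{-i·-1·1.2806}. Compute d first:
c=cos(0.8428/2)=0.912517, s=sin(0.8428/2)=0.409038; N=√[1·6·1·6]=6.000000
The bounds max(0,m−m')=0 and min(l+m,l−m')=1 give 2 terms
  k=0: (−1)^0·6.0000/(6)·0.9125^4·0.4090^0 = +0.693369
  k=1: (−1)^1·6.0000/(2)·0.9125^2·0.4090^2 = -0.417957
d^2_{-1,-1}(0.8428) = +0.693369 -0.417957 = +0.275412
|D^2_{-1,-1}|² = |d^2_{-1,-1}(β)|² = (+0.275412)² = 0.075852 (the z-rotation phases have unit modulus)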